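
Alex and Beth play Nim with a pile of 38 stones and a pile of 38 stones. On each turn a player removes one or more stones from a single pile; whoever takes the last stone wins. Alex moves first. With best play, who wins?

Beth wins

Bitwise XOR of the heap sizes:
  100110  (38)
  100110  (38)
  ------
  000000  (0)
The nim-sum is 0, so this is a P-position: the player to move is in a losing position under optimal play; Alex is about to move from it and so loses — Beth wins.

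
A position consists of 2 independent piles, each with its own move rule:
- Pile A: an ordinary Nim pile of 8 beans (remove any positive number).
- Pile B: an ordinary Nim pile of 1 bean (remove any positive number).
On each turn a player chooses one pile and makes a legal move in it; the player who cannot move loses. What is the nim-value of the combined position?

Pile A is a plain Nim pile of size 8, so its Grundy value is 8.
Pile B is a plain Nim pile of size 1, so its Grundy value is 1.
The value of a disjunctive sum is the nim-sum of the parts.
Combined value = 8 XOR 1 = 9.

9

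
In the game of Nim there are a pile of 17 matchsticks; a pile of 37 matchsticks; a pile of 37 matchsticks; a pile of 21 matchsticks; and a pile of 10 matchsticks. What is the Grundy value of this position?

14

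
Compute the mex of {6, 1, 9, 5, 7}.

0

0 is not in the set, so the mex is 0.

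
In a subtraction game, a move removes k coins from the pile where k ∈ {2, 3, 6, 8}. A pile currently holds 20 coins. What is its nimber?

3

Build the Grundy sequence with g(k) = mex{g(k−s) : s ∈ {2, 3, 6, 8}, s ≤ k}:
k:     0  1  2  3  4  5  6  7  8  9 10 11 12 13 14 15 16 17 18 19 20
g(k):  0  0  1  1  2  0  3  1  2  2  0  3  1  2  0  0  1  1  2  0  3
So g(20) = 3.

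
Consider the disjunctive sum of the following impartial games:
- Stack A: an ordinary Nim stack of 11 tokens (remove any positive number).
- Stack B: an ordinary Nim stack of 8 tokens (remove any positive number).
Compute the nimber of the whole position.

Stack A is a plain Nim stack of size 11, so its Grundy value is 11.
Stack B is a plain Nim stack of size 8, so its Grundy value is 8.
The value of a disjunctive sum is the nim-sum of the parts.
Combined value = 11 ⊕ 8 = 3.

3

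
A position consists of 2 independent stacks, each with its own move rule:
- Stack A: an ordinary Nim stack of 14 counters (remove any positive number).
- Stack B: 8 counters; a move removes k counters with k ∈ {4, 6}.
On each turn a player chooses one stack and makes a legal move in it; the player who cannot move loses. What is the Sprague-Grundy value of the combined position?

12

Stack A is a plain Nim stack of size 14, so its Grundy value is 14.
Build the Grundy sequence for stack B with g(k) = mex{g(k−s) : s ∈ {4, 6}, s ≤ k}:
g(0) = mex{} = 0
g(1) = mex{} = 0
g(2) = mex{} = 0
g(3) = mex{} = 0
g(4) = mex{0} = 1
g(5) = mex{0} = 1
g(6) = mex{0} = 1
g(7) = mex{0} = 1
g(8) = mex{0,1} = 2
So g(8) = 2.
By the Sprague-Grundy theorem, the Grundy value of a sum of independent games is the XOR of the component values.
Combined value = 14 XOR 2 = 12.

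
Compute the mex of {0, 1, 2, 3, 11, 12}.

4

The values 0, 1, 2, 3 are all present; 4 is the first non-negative integer missing from the set.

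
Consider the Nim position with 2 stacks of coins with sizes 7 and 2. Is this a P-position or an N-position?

Compute the nim-sum pairwise:
7 ⊕ 2 = 5
The nim-sum is 5 ≠ 0, so this is an N-position: the player to move can win.

N-position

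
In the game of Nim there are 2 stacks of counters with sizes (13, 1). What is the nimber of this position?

In binary:
  1101  (13)
  0001  (1)
  ----
  1100  (12)

12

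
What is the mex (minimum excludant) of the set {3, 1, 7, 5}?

0

0 is not in the set, so the mex is 0.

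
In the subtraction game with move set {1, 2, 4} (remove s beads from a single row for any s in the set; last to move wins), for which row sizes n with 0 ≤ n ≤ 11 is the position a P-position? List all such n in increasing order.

Grundy values for subtraction set {1, 2, 4}:
g(0) = mex{} = 0
g(1) = mex{0} = 1
g(2) = mex{0,1} = 2
g(3) = mex{1,2} = 0
g(4) = mex{0,2} = 1
g(5) = mex{0,1} = 2
g(6) = mex{1,2} = 0
g(7) = mex{0,2} = 1
g(8) = mex{0,1} = 2
g(9) = mex{1,2} = 0
g(10) = mex{0,2} = 1
g(11) = mex{0,1} = 2
The P-positions (g = 0) in 0..11 are 0, 3, 6, 9.

0, 3, 6, 9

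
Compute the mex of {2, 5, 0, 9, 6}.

0 is in the set but 1 is not, so the mex is 1.

1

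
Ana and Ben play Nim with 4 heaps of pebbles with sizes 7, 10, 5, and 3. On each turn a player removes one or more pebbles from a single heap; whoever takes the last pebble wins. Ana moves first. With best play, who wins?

Ana wins

In binary:
  0111  (7)
  1010  (10)
  0101  (5)
  0011  (3)
  ----
  1011  (11)
The nim-sum is 11 ≠ 0, so this is an N-position: the player to move can win; Ana has a winning move.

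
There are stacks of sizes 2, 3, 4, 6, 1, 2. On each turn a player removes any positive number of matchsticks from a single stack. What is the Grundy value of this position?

In binary:
  010  (2)
  011  (3)
  100  (4)
  110  (6)
  001  (1)
  010  (2)
  ---
  000  (0)

0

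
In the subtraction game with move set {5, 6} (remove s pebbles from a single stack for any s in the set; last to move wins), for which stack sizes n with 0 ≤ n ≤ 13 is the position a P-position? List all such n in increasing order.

0, 1, 2, 3, 4, 11, 12, 13

Build the Grundy sequence with g(k) = mex{g(k−s) : s ∈ {5, 6}, s ≤ k}:
k:     0  1  2  3  4  5  6  7  8  9 10 11 12 13
g(k):  0  0  0  0  0  1  1  1  1  1  2  0  0  0
The P-positions (g = 0) in 0..13 are 0, 1, 2, 3, 4, 11, 12, 13.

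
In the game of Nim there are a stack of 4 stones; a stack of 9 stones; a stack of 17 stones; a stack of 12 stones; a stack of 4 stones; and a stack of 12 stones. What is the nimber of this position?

Compute the nim-sum pairwise:
4 ⊕ 9 = 13
13 ⊕ 17 = 28
28 ⊕ 12 = 16
16 ⊕ 4 = 20
20 ⊕ 12 = 24

24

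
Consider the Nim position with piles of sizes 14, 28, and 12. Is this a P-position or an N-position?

N-position

Nim-sum: 14 ^ 28 ^ 12 = 30.
The nim-sum is 30 ≠ 0, so this is an N-position: the player to move can win.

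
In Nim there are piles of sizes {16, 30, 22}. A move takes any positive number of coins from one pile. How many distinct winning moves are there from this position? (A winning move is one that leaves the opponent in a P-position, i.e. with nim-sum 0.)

Nim-sum: 16 ^ 30 ^ 22 = 24.
The overall nim-sum is X = 24. A pile of size p has a winning move iff p XOR X < p (reduce it to p XOR X).
  16: 16 XOR 24 = 8 < 16 — winning move (to 8).
  30: 30 XOR 24 = 6 < 30 — winning move (to 6).
  22: 22 XOR 24 = 14 < 22 — winning move (to 14).
That gives 3 winning moves.

3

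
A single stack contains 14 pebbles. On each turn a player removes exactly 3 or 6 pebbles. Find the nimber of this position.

Build the Grundy sequence with g(k) = mex{g(k−s) : s ∈ {3, 6}, s ≤ k}:
g(0) = mex{} = 0
g(1) = mex{} = 0
g(2) = mex{} = 0
g(3) = mex{0} = 1
g(4) = mex{0} = 1
g(5) = mex{0} = 1
g(6) = mex{0,1} = 2
g(7) = mex{0,1} = 2
g(8) = mex{0,1} = 2
g(9) = mex{1,2} = 0
g(10) = mex{1,2} = 0
g(11) = mex{1,2} = 0
g(12) = mex{0,2} = 1
g(13) = mex{0,2} = 1
g(14) = mex{0,2} = 1
So g(14) = 1.

1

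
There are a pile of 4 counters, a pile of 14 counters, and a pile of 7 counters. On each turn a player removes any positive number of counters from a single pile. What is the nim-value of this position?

Nim-sum: 4 ^ 14 ^ 7 = 13.

13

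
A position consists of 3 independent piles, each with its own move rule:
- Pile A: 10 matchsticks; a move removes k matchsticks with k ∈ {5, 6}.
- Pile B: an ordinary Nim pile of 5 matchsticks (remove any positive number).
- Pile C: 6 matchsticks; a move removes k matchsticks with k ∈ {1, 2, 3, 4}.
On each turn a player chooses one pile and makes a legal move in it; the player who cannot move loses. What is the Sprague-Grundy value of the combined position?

6

For pile A, compute g(0), g(1), … with moves {5, 6}:
k:     0  1  2  3  4  5  6  7  8  9 10
g(k):  0  0  0  0  0  1  1  1  1  1  2
So g(10) = 2.
Pile B is a plain Nim pile of size 5, so its Grundy value is 5.
Grundy values for pile C (subtraction set {1, 2, 3, 4}):
k:     0  1  2  3  4  5  6
g(k):  0  1  2  3  4  0  1
So g(6) = 1.
By the Sprague-Grundy theorem, the Grundy value of a sum of independent games is the XOR of the component values.
Combined value = 2 XOR 5 XOR 1 = 6.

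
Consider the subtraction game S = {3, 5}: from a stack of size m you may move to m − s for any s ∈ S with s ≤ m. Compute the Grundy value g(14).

2

Grundy values for subtraction set {3, 5}:
k:     0  1  2  3  4  5  6  7  8  9 10 11 12 13 14
g(k):  0  0  0  1  1  1  2  2  0  0  0  1  1  1  2
So g(14) = 2.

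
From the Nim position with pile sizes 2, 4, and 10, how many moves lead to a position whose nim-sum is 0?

Compute the nim-sum pairwise:
2 ^ 4 = 6
6 ^ 10 = 12
The overall nim-sum is X = 12. A pile of size p has a winning move iff p XOR X < p (reduce it to p XOR X).
  2: 2 XOR 12 = 14 ≥ 2 — no move.
  4: 4 XOR 12 = 8 ≥ 4 — no move.
  10: 10 XOR 12 = 6 < 10 — winning move (to 6).
That gives 1 winning move.

1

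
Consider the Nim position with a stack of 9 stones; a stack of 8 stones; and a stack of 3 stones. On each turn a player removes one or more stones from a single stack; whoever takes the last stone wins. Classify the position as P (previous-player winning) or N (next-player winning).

N-position

Compute the nim-sum pairwise:
9 ⊕ 8 = 1
1 ⊕ 3 = 2
The nim-sum is 2 ≠ 0, so this is an N-position: the player to move can win.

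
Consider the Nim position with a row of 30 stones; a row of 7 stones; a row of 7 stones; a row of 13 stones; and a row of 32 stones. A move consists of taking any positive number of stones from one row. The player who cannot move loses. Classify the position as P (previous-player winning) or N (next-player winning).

Compute the nim-sum pairwise:
30 ^ 7 = 25
25 ^ 7 = 30
30 ^ 13 = 19
19 ^ 32 = 51
The nim-sum is 51 ≠ 0, so this is an N-position: the player to move can win.

N-position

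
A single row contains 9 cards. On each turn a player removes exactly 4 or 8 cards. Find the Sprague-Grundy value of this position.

2

Grundy values for subtraction set {4, 8}:
g(0) = mex{} = 0
g(1) = mex{} = 0
g(2) = mex{} = 0
g(3) = mex{} = 0
g(4) = mex{0} = 1
g(5) = mex{0} = 1
g(6) = mex{0} = 1
g(7) = mex{0} = 1
g(8) = mex{0,1} = 2
g(9) = mex{0,1} = 2
So g(9) = 2.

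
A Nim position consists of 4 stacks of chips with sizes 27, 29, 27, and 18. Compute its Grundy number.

Nim-sum: 27 ⊕ 29 ⊕ 27 ⊕ 18 = 15.

15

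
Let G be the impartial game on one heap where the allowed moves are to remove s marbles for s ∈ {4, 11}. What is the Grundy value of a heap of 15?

Grundy values for subtraction set {4, 11}:
k:     0  1  2  3  4  5  6  7  8  9 10 11 12 13 14 15
g(k):  0  0  0  0  1  1  1  1  0  0  0  2  1  1  1  0
So g(15) = 0.

0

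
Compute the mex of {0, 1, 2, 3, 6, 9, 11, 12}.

The values 0, 1, 2, 3 are all present; 4 is the first non-negative integer missing from the set.

4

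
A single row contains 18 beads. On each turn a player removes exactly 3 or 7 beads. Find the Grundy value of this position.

2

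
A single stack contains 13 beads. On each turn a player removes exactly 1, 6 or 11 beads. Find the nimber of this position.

Build the Grundy sequence with g(k) = mex{g(k−s) : s ∈ {1, 6, 11}, s ≤ k}:
g(0) = mex{} = 0
g(1) = mex{0} = 1
g(2) = mex{1} = 0
g(3) = mex{0} = 1
g(4) = mex{1} = 0
g(5) = mex{0} = 1
g(6) = mex{0,1} = 2
g(7) = mex{1,2} = 0
g(8) = mex{0} = 1
g(9) = mex{1} = 0
g(10) = mex{0} = 1
g(11) = mex{0,1} = 2
g(12) = mex{1,2} = 0
g(13) = mex{0} = 1
So g(13) = 1.

1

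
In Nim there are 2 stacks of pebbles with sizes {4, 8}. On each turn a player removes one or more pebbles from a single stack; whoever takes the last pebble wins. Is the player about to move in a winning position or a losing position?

Winning position

Compute the nim-sum pairwise:
4 XOR 8 = 12
The nim-sum is 12 ≠ 0, so this is an N-position: the player to move can win.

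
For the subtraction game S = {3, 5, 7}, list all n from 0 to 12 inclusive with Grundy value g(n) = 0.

Grundy values for subtraction set {3, 5, 7}:
g(0) = mex{} = 0
g(1) = mex{} = 0
g(2) = mex{} = 0
g(3) = mex{0} = 1
g(4) = mex{0} = 1
g(5) = mex{0} = 1
g(6) = mex{0,1} = 2
g(7) = mex{0,1} = 2
g(8) = mex{0,1} = 2
g(9) = mex{0,1,2} = 3
g(10) = mex{1,2} = 0
g(11) = mex{1,2} = 0
g(12) = mex{1,2,3} = 0
The P-positions (g = 0) in 0..12 are 0, 1, 2, 10, 11, 12.

0, 1, 2, 10, 11, 12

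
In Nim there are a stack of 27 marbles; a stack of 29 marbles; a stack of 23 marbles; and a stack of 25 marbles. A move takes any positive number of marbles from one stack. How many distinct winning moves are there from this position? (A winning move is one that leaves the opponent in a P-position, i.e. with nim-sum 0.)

3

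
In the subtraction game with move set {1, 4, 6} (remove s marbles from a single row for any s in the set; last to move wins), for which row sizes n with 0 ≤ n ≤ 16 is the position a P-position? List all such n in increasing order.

0, 2, 5, 7, 10, 12, 15

Build the Grundy sequence with g(k) = mex{g(k−s) : s ∈ {1, 4, 6}, s ≤ k}:
k:     0  1  2  3  4  5  6  7  8  9 10 11 12 13 14 15 16
g(k):  0  1  0  1  2  0  1  0  1  2  0  1  0  1  2  0  1
The P-positions (g = 0) in 0..16 are 0, 2, 5, 7, 10, 12, 15.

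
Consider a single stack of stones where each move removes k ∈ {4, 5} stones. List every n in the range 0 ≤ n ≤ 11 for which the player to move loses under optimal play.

0, 1, 2, 3, 9, 10, 11

Compute g(0), g(1), … for moves {4, 5}:
k:     0  1  2  3  4  5  6  7  8  9 10 11
g(k):  0  0  0  0  1  1  1  1  2  0  0  0
The P-positions (g = 0) in 0..11 are 0, 1, 2, 3, 9, 10, 11.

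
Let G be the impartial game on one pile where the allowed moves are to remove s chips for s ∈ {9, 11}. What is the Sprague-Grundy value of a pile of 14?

1

Build the Grundy sequence with g(k) = mex{g(k−s) : s ∈ {9, 11}, s ≤ k}:
k:     0  1  2  3  4  5  6  7  8  9 10 11 12 13 14
g(k):  0  0  0  0  0  0  0  0  0  1  1  1  1  1  1
So g(14) = 1.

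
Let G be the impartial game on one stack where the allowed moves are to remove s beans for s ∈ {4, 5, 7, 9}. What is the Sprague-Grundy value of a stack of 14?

0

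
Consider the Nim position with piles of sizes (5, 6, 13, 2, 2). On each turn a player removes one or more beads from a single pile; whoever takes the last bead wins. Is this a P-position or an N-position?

Nim-sum: 5 XOR 6 XOR 13 XOR 2 XOR 2 = 14.
The nim-sum is 14 ≠ 0, so this is an N-position: the player to move can win.

N-position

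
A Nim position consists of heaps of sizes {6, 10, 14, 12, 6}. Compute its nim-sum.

8

Compute the nim-sum pairwise:
6 ^ 10 = 12
12 ^ 14 = 2
2 ^ 12 = 14
14 ^ 6 = 8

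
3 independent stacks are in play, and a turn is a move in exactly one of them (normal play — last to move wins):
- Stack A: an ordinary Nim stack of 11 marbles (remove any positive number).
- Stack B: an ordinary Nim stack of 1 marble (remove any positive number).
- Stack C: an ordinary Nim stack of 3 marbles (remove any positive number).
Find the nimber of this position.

9

Stack A is a plain Nim stack of size 11, so its Grundy value is 11.
Stack B is a plain Nim stack of size 1, so its Grundy value is 1.
Stack C is a plain Nim stack of size 3, so its Grundy value is 3.
The value of a disjunctive sum is the nim-sum of the parts.
Combined value = 11 XOR 1 XOR 3 = 9.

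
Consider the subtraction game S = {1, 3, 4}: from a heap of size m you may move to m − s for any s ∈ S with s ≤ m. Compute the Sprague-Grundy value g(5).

3

Build the Grundy sequence with g(k) = mex{g(k−s) : s ∈ {1, 3, 4}, s ≤ k}:
k:     0  1  2  3  4  5
g(k):  0  1  0  1  2  3
So g(5) = 3.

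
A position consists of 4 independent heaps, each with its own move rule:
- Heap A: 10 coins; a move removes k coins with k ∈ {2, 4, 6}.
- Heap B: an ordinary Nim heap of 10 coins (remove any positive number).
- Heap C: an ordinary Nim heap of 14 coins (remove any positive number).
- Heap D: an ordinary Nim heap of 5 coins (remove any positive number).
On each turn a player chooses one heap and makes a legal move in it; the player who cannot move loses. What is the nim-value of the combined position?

0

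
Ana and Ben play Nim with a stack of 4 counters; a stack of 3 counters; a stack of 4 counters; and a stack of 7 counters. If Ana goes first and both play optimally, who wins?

Ana wins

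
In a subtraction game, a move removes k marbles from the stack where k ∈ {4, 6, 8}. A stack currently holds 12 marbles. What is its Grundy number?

0

Grundy values for subtraction set {4, 6, 8}:
g(0) = mex{} = 0
g(1) = mex{} = 0
g(2) = mex{} = 0
g(3) = mex{} = 0
g(4) = mex{0} = 1
g(5) = mex{0} = 1
g(6) = mex{0} = 1
g(7) = mex{0} = 1
g(8) = mex{0,1} = 2
g(9) = mex{0,1} = 2
g(10) = mex{0,1} = 2
g(11) = mex{0,1} = 2
g(12) = mex{1,2} = 0
So g(12) = 0.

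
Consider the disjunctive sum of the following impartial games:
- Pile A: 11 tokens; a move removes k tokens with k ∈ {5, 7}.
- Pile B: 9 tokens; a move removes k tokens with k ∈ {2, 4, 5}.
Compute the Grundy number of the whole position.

Build the Grundy sequence for pile A with g(k) = mex{g(k−s) : s ∈ {5, 7}, s ≤ k}:
g(0) = mex{} = 0
g(1) = mex{} = 0
g(2) = mex{} = 0
g(3) = mex{} = 0
g(4) = mex{} = 0
g(5) = mex{0} = 1
g(6) = mex{0} = 1
g(7) = mex{0} = 1
g(8) = mex{0} = 1
g(9) = mex{0} = 1
g(10) = mex{0,1} = 2
g(11) = mex{0,1} = 2
So g(11) = 2.
Grundy values for pile B (subtraction set {2, 4, 5}):
g(0) = mex{} = 0
g(1) = mex{} = 0
g(2) = mex{0} = 1
g(3) = mex{0} = 1
g(4) = mex{0,1} = 2
g(5) = mex{0,1} = 2
g(6) = mex{0,1,2} = 3
g(7) = mex{1,2} = 0
g(8) = mex{1,2,3} = 0
g(9) = mex{0,2} = 1
So g(9) = 1.
By the Sprague-Grundy theorem, the Grundy value of a sum of independent games is the XOR of the component values.
Combined value = 2 XOR 1 = 3.

3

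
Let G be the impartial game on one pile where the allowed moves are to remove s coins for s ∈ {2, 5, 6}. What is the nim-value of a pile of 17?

1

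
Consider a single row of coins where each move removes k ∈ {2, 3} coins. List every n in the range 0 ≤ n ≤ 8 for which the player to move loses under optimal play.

0, 1, 5, 6

Build the Grundy sequence with g(k) = mex{g(k−s) : s ∈ {2, 3}, s ≤ k}:
g(0) = mex{} = 0
g(1) = mex{} = 0
g(2) = mex{0} = 1
g(3) = mex{0} = 1
g(4) = mex{0,1} = 2
g(5) = mex{1} = 0
g(6) = mex{1,2} = 0
g(7) = mex{0,2} = 1
g(8) = mex{0} = 1
The P-positions (g = 0) in 0..8 are 0, 1, 5, 6.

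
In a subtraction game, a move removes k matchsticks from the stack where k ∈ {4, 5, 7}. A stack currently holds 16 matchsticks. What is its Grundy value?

1

Build the Grundy sequence with g(k) = mex{g(k−s) : s ∈ {4, 5, 7}, s ≤ k}:
k:     0  1  2  3  4  5  6  7  8  9 10 11 12 13 14 15 16
g(k):  0  0  0  0  1  1  1  1  2  2  2  0  0  0  0  1  1
So g(16) = 1.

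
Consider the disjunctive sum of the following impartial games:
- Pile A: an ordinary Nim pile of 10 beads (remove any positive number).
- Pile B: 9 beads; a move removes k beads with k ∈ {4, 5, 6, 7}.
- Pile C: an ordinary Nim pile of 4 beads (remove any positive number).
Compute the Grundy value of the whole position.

12

Pile A is a plain Nim pile of size 10, so its Grundy value is 10.
Build the Grundy sequence for pile B with g(k) = mex{g(k−s) : s ∈ {4, 5, 6, 7}, s ≤ k}:
k:     0  1  2  3  4  5  6  7  8  9
g(k):  0  0  0  0  1  1  1  1  2  2
So g(9) = 2.
Pile C is a plain Nim pile of size 4, so its Grundy value is 4.
The value of a disjunctive sum is the nim-sum of the parts.
Combined value = 10 XOR 2 XOR 4 = 12.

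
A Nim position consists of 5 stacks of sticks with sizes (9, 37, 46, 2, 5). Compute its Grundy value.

5

In binary:
  001001  (9)
  100101  (37)
  101110  (46)
  000010  (2)
  000101  (5)
  ------
  000101  (5)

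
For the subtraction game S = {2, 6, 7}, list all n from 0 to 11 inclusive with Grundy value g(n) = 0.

Grundy values for subtraction set {2, 6, 7}:
g(0) = mex{} = 0
g(1) = mex{} = 0
g(2) = mex{0} = 1
g(3) = mex{0} = 1
g(4) = mex{1} = 0
g(5) = mex{1} = 0
g(6) = mex{0} = 1
g(7) = mex{0} = 1
g(8) = mex{0,1} = 2
g(9) = mex{1} = 0
g(10) = mex{0,1,2} = 3
g(11) = mex{0} = 1
The P-positions (g = 0) in 0..11 are 0, 1, 4, 5, 9.

0, 1, 4, 5, 9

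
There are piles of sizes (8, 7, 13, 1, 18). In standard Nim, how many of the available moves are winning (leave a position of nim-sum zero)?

1

Bitwise XOR of the heap sizes:
  01000  (8)
  00111  (7)
  01101  (13)
  00001  (1)
  10010  (18)
  -----
  10001  (17)
The overall nim-sum is X = 17. A pile of size p has a winning move iff p XOR X < p (reduce it to p XOR X).
  8: 8 XOR 17 = 25 ≥ 8 — no move.
  7: 7 XOR 17 = 22 ≥ 7 — no move.
  13: 13 XOR 17 = 28 ≥ 13 — no move.
  1: 1 XOR 17 = 16 ≥ 1 — no move.
  18: 18 XOR 17 = 3 < 18 — winning move (to 3).
That gives 1 winning move.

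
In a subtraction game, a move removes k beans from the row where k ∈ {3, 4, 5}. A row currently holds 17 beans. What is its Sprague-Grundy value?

Grundy values for subtraction set {3, 4, 5}:
k:     0  1  2  3  4  5  6  7  8  9 10 11 12 13 14 15 16 17
g(k):  0  0  0  1  1  1  2  2  0  0  0  1  1  1  2  2  0  0
So g(17) = 0.

0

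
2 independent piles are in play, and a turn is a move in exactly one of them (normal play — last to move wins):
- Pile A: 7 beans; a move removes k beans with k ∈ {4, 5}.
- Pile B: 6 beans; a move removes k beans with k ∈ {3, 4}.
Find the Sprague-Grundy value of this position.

3

Grundy values for pile A (subtraction set {4, 5}):
k:     0  1  2  3  4  5  6  7
g(k):  0  0  0  0  1  1  1  1
So g(7) = 1.
Build the Grundy sequence for pile B with g(k) = mex{g(k−s) : s ∈ {3, 4}, s ≤ k}:
g(0) = mex{} = 0
g(1) = mex{} = 0
g(2) = mex{} = 0
g(3) = mex{0} = 1
g(4) = mex{0} = 1
g(5) = mex{0} = 1
g(6) = mex{0,1} = 2
So g(6) = 2.
By the Sprague-Grundy theorem, the Grundy value of a sum of independent games is the XOR of the component values.
Combined value = 1 XOR 2 = 3.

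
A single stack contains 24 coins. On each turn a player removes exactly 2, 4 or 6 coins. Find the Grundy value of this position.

0

Build the Grundy sequence with g(k) = mex{g(k−s) : s ∈ {2, 4, 6}, s ≤ k}:
k:     0  1  2  3  4  5  6  7  8  9 10 11 12 13 14 15 16 17 18 19 20 21 22 23 24
g(k):  0  0  1  1  2  2  3  3  0  0  1  1  2  2  3  3  0  0  1  1  2  2  3  3  0
So g(24) = 0.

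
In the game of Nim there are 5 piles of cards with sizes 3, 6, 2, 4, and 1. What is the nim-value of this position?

2

Compute the nim-sum pairwise:
3 ^ 6 = 5
5 ^ 2 = 7
7 ^ 4 = 3
3 ^ 1 = 2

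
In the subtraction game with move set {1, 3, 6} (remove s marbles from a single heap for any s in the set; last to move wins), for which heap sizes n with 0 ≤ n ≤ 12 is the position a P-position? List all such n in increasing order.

0, 2, 4, 9, 11

Grundy values for subtraction set {1, 3, 6}:
g(0) = mex{} = 0
g(1) = mex{0} = 1
g(2) = mex{1} = 0
g(3) = mex{0} = 1
g(4) = mex{1} = 0
g(5) = mex{0} = 1
g(6) = mex{0,1} = 2
g(7) = mex{0,1,2} = 3
g(8) = mex{0,1,3} = 2
g(9) = mex{1,2} = 0
g(10) = mex{0,3} = 1
g(11) = mex{1,2} = 0
g(12) = mex{0,2} = 1
The P-positions (g = 0) in 0..12 are 0, 2, 4, 9, 11.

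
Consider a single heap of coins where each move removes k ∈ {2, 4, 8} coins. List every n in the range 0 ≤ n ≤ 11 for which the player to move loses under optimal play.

0, 1, 6, 7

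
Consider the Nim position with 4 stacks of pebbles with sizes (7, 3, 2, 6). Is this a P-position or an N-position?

Compute the nim-sum pairwise:
7 ⊕ 3 = 4
4 ⊕ 2 = 6
6 ⊕ 6 = 0
The nim-sum is 0, so this is a P-position: the player to move is in a losing position under optimal play.

P-position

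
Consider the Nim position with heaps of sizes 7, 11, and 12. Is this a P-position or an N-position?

P-position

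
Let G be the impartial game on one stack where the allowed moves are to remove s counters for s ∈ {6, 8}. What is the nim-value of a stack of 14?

Grundy values for subtraction set {6, 8}:
g(0) = mex{} = 0
g(1) = mex{} = 0
g(2) = mex{} = 0
g(3) = mex{} = 0
g(4) = mex{} = 0
g(5) = mex{} = 0
g(6) = mex{0} = 1
g(7) = mex{0} = 1
g(8) = mex{0} = 1
g(9) = mex{0} = 1
g(10) = mex{0} = 1
g(11) = mex{0} = 1
g(12) = mex{0,1} = 2
g(13) = mex{0,1} = 2
g(14) = mex{1} = 0
So g(14) = 0.

0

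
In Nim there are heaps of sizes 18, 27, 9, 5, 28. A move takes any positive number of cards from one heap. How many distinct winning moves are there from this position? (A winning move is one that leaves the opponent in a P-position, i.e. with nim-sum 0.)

3

Write each in binary and XOR column by column:
  10010  (18)
  11011  (27)
  01001  (9)
  00101  (5)
  11100  (28)
  -----
  11001  (25)
The overall nim-sum is X = 25. A heap of size p has a winning move iff p XOR X < p (reduce it to p XOR X).
  18: 18 XOR 25 = 11 < 18 — winning move (to 11).
  27: 27 XOR 25 = 2 < 27 — winning move (to 2).
  9: 9 XOR 25 = 16 ≥ 9 — no move.
  5: 5 XOR 25 = 28 ≥ 5 — no move.
  28: 28 XOR 25 = 5 < 28 — winning move (to 5).
That gives 3 winning moves.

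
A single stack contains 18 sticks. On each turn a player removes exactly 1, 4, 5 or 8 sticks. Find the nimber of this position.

Compute g(0), g(1), … for moves {1, 4, 5, 8}:
k:     0  1  2  3  4  5  6  7  8  9 10 11 12 13 14 15 16 17 18
g(k):  0  1  0  1  2  3  2  3  4  0  1  0  1  2  3  2  3  4  0
So g(18) = 0.

0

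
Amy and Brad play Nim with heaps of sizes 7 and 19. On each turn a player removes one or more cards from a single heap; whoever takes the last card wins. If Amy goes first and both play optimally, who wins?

Compute the nim-sum pairwise:
7 ^ 19 = 20
The nim-sum is 20 ≠ 0, so this is an N-position: the player to move can win; Amy has a winning move.

Amy wins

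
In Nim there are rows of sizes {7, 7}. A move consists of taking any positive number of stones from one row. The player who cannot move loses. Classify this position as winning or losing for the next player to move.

Write each in binary and XOR column by column:
  111  (7)
  111  (7)
  ---
  000  (0)
The nim-sum is 0, so this is a P-position: the player to move is in a losing position under optimal play.

Losing position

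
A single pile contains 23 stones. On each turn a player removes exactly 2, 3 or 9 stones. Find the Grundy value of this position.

0

Compute g(0), g(1), … for moves {2, 3, 9}:
k:     0  1  2  3  4  5  6  7  8  9 10 11 12 13 14 15 16 17 18 19 20 21 22 23
g(k):  0  0  1  1  2  0  0  1  1  2  2  0  0  1  1  2  0  0  1  1  2  2  0  0
So g(23) = 0.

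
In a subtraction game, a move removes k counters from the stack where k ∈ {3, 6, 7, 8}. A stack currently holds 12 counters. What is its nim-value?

0

Compute g(0), g(1), … for moves {3, 6, 7, 8}:
k:     0  1  2  3  4  5  6  7  8  9 10 11 12
g(k):  0  0  0  1  1  1  2  2  2  3  3  0  0
So g(12) = 0.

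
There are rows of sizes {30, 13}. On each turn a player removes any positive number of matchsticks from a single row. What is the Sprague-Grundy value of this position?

Nim-sum: 30 ^ 13 = 19.

19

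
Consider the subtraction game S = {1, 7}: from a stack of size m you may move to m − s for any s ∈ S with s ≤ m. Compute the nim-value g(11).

Compute g(0), g(1), … for moves {1, 7}:
k:     0  1  2  3  4  5  6  7  8  9 10 11
g(k):  0  1  0  1  0  1  0  1  0  1  0  1
So g(11) = 1.

1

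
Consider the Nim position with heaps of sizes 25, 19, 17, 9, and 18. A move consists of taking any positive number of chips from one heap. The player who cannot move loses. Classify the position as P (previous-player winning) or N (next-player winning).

Nim-sum: 25 ^ 19 ^ 17 ^ 9 ^ 18 = 0.
The nim-sum is 0, so this is a P-position: the player to move is in a losing position under optimal play.

P-position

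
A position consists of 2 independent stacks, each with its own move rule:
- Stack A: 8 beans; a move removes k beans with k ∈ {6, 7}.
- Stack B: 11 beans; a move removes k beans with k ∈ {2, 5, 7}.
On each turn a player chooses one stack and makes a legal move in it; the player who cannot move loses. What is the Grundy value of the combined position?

2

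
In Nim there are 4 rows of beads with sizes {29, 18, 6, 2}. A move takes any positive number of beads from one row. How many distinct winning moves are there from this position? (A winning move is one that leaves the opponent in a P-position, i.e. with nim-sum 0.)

Nim-sum: 29 ^ 18 ^ 6 ^ 2 = 11.
The overall nim-sum is X = 11. A row of size p has a winning move iff p XOR X < p (reduce it to p XOR X).
  29: 29 XOR 11 = 22 < 29 — winning move (to 22).
  18: 18 XOR 11 = 25 ≥ 18 — no move.
  6: 6 XOR 11 = 13 ≥ 6 — no move.
  2: 2 XOR 11 = 9 ≥ 2 — no move.
That gives 1 winning move.

1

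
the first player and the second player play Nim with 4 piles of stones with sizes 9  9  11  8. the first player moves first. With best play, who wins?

the first player wins

Nim-sum: 9 ⊕ 9 ⊕ 11 ⊕ 8 = 3.
The nim-sum is 3 ≠ 0, so this is an N-position: the player to move can win; the first player has a winning move.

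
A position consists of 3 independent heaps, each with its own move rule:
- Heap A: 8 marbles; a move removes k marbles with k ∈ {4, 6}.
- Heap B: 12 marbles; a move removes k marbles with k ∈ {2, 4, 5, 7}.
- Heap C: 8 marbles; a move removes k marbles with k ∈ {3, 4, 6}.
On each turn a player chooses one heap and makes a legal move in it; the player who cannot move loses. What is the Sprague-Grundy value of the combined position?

For heap A, compute g(0), g(1), … with moves {4, 6}:
g(0) = mex{} = 0
g(1) = mex{} = 0
g(2) = mex{} = 0
g(3) = mex{} = 0
g(4) = mex{0} = 1
g(5) = mex{0} = 1
g(6) = mex{0} = 1
g(7) = mex{0} = 1
g(8) = mex{0,1} = 2
So g(8) = 2.
For heap B, compute g(0), g(1), … with moves {2, 4, 5, 7}:
g(0) = mex{} = 0
g(1) = mex{} = 0
g(2) = mex{0} = 1
g(3) = mex{0} = 1
g(4) = mex{0,1} = 2
g(5) = mex{0,1} = 2
g(6) = mex{0,1,2} = 3
g(7) = mex{0,1,2} = 3
g(8) = mex{0,1,2,3} = 4
g(9) = mex{1,2,3} = 0
g(10) = mex{1,2,3,4} = 0
g(11) = mex{0,2,3} = 1
g(12) = mex{0,2,3,4} = 1
So g(12) = 1.
Grundy values for heap C (subtraction set {3, 4, 6}):
g(0) = mex{} = 0
g(1) = mex{} = 0
g(2) = mex{} = 0
g(3) = mex{0} = 1
g(4) = mex{0} = 1
g(5) = mex{0} = 1
g(6) = mex{0,1} = 2
g(7) = mex{0,1} = 2
g(8) = mex{0,1} = 2
So g(8) = 2.
The value of a disjunctive sum is the nim-sum of the parts.
Combined value = 2 ⊕ 1 ⊕ 2 = 1.

1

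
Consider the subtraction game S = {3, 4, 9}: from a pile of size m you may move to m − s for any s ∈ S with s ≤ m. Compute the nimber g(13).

0

Build the Grundy sequence with g(k) = mex{g(k−s) : s ∈ {3, 4, 9}, s ≤ k}:
k:     0  1  2  3  4  5  6  7  8  9 10 11 12 13
g(k):  0  0  0  1  1  1  2  0  0  3  1  1  2  0
So g(13) = 0.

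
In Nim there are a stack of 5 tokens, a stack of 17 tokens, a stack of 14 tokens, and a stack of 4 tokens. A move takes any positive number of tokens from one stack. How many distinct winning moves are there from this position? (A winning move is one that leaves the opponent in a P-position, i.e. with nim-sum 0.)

Bitwise XOR of the heap sizes:
  00101  (5)
  10001  (17)
  01110  (14)
  00100  (4)
  -----
  11110  (30)
The overall nim-sum is X = 30. A stack of size p has a winning move iff p XOR X < p (reduce it to p XOR X).
  5: 5 XOR 30 = 27 ≥ 5 — no move.
  17: 17 XOR 30 = 15 < 17 — winning move (to 15).
  14: 14 XOR 30 = 16 ≥ 14 — no move.
  4: 4 XOR 30 = 26 ≥ 4 — no move.
That gives 1 winning move.

1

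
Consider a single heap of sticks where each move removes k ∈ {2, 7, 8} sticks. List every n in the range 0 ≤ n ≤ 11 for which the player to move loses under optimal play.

Grundy values for subtraction set {2, 7, 8}:
k:     0  1  2  3  4  5  6  7  8  9 10 11
g(k):  0  0  1  1  0  0  1  1  2  2  0  3
The P-positions (g = 0) in 0..11 are 0, 1, 4, 5, 10.

0, 1, 4, 5, 10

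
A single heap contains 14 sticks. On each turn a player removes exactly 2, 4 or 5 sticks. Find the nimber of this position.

0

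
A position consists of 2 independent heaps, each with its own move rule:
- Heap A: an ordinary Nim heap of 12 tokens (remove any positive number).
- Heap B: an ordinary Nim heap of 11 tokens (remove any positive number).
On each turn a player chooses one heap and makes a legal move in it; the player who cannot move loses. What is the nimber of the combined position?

7

Heap A is a plain Nim heap of size 12, so its Grundy value is 12.
Heap B is a plain Nim heap of size 11, so its Grundy value is 11.
By the Sprague-Grundy theorem, the Grundy value of a sum of independent games is the XOR of the component values.
Combined value = 12 XOR 11 = 7.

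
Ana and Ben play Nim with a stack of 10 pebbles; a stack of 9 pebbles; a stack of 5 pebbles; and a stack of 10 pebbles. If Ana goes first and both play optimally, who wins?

In binary:
  1010  (10)
  1001  (9)
  0101  (5)
  1010  (10)
  ----
  1100  (12)
The nim-sum is 12 ≠ 0, so this is an N-position: the player to move can win; Ana has a winning move.

Ana wins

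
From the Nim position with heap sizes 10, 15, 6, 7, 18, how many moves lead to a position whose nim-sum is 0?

Bitwise XOR of the heap sizes:
  01010  (10)
  01111  (15)
  00110  (6)
  00111  (7)
  10010  (18)
  -----
  10110  (22)
The overall nim-sum is X = 22. A heap of size p has a winning move iff p XOR X < p (reduce it to p XOR X).
  10: 10 XOR 22 = 28 ≥ 10 — no move.
  15: 15 XOR 22 = 25 ≥ 15 — no move.
  6: 6 XOR 22 = 16 ≥ 6 — no move.
  7: 7 XOR 22 = 17 ≥ 7 — no move.
  18: 18 XOR 22 = 4 < 18 — winning move (to 4).
That gives 1 winning move.

1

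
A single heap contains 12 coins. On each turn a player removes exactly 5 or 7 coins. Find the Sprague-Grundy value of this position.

Build the Grundy sequence with g(k) = mex{g(k−s) : s ∈ {5, 7}, s ≤ k}:
k:     0  1  2  3  4  5  6  7  8  9 10 11 12
g(k):  0  0  0  0  0  1  1  1  1  1  2  2  0
So g(12) = 0.

0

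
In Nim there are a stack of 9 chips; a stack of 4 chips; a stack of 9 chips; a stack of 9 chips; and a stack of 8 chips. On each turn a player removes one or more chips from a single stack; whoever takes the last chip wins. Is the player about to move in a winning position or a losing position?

Nim-sum: 9 XOR 4 XOR 9 XOR 9 XOR 8 = 5.
The nim-sum is 5 ≠ 0, so this is an N-position: the player to move can win.

Winning position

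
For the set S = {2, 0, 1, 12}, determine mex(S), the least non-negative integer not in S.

3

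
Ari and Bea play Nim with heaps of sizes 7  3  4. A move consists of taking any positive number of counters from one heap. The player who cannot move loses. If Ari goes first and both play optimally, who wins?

Bea wins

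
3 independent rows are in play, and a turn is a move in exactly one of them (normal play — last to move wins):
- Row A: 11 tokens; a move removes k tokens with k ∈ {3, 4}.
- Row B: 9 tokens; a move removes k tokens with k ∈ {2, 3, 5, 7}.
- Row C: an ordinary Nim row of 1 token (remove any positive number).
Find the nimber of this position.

Grundy values for row A (subtraction set {3, 4}):
k:     0  1  2  3  4  5  6  7  8  9 10 11
g(k):  0  0  0  1  1  1  2  0  0  0  1  1
So g(11) = 1.
For row B, compute g(0), g(1), … with moves {2, 3, 5, 7}:
g(0) = mex{} = 0
g(1) = mex{} = 0
g(2) = mex{0} = 1
g(3) = mex{0} = 1
g(4) = mex{0,1} = 2
g(5) = mex{0,1} = 2
g(6) = mex{0,1,2} = 3
g(7) = mex{0,1,2} = 3
g(8) = mex{0,1,2,3} = 4
g(9) = mex{1,2,3} = 0
So g(9) = 0.
Row C is a plain Nim row of size 1, so its Grundy value is 1.
By the Sprague-Grundy theorem, the Grundy value of a sum of independent games is the XOR of the component values.
Combined value = 1 XOR 0 XOR 1 = 0.

0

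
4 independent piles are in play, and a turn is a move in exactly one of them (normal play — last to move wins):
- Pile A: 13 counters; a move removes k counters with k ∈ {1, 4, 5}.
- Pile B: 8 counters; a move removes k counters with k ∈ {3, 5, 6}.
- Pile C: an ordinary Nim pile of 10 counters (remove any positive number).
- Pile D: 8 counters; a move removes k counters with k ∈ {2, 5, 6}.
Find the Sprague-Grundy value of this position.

11

For pile A, compute g(0), g(1), … with moves {1, 4, 5}:
k:     0  1  2  3  4  5  6  7  8  9 10 11 12 13
g(k):  0  1  0  1  2  3  2  3  0  1  0  1  2  3
So g(13) = 3.
Grundy values for pile B (subtraction set {3, 5, 6}):
g(0) = mex{} = 0
g(1) = mex{} = 0
g(2) = mex{} = 0
g(3) = mex{0} = 1
g(4) = mex{0} = 1
g(5) = mex{0} = 1
g(6) = mex{0,1} = 2
g(7) = mex{0,1} = 2
g(8) = mex{0,1} = 2
So g(8) = 2.
Pile C is a plain Nim pile of size 10, so its Grundy value is 10.
Grundy values for pile D (subtraction set {2, 5, 6}):
g(0) = mex{} = 0
g(1) = mex{} = 0
g(2) = mex{0} = 1
g(3) = mex{0} = 1
g(4) = mex{1} = 0
g(5) = mex{0,1} = 2
g(6) = mex{0} = 1
g(7) = mex{0,1,2} = 3
g(8) = mex{1} = 0
So g(8) = 0.
By the Sprague-Grundy theorem, the Grundy value of a sum of independent games is the XOR of the component values.
Combined value = 3 XOR 2 XOR 10 XOR 0 = 11.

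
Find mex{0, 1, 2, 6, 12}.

3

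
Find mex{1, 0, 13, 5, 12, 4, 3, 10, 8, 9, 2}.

The values 0, 1, 2, 3, 4, 5 are all present; 6 is the first non-negative integer missing from the set.

6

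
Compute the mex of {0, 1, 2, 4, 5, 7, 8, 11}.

The values 0, 1, 2 are all present; 3 is the first non-negative integer missing from the set.

3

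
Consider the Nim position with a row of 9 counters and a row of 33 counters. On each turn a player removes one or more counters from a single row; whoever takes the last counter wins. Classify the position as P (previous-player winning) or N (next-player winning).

N-position

Compute the nim-sum pairwise:
9 XOR 33 = 40
The nim-sum is 40 ≠ 0, so this is an N-position: the player to move can win.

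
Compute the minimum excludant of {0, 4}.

0 is in the set but 1 is not, so the mex is 1.

1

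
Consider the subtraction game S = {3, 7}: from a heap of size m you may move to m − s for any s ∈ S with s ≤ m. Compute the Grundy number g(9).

1

Compute g(0), g(1), … for moves {3, 7}:
g(0) = mex{} = 0
g(1) = mex{} = 0
g(2) = mex{} = 0
g(3) = mex{0} = 1
g(4) = mex{0} = 1
g(5) = mex{0} = 1
g(6) = mex{1} = 0
g(7) = mex{0,1} = 2
g(8) = mex{0,1} = 2
g(9) = mex{0} = 1
So g(9) = 1.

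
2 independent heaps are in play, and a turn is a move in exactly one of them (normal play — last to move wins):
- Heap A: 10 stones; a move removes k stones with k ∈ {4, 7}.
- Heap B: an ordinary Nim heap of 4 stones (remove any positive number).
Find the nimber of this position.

For heap A, compute g(0), g(1), … with moves {4, 7}:
g(0) = mex{} = 0
g(1) = mex{} = 0
g(2) = mex{} = 0
g(3) = mex{} = 0
g(4) = mex{0} = 1
g(5) = mex{0} = 1
g(6) = mex{0} = 1
g(7) = mex{0} = 1
g(8) = mex{0,1} = 2
g(9) = mex{0,1} = 2
g(10) = mex{0,1} = 2
So g(10) = 2.
Heap B is a plain Nim heap of size 4, so its Grundy value is 4.
The value of a disjunctive sum is the nim-sum of the parts.
Combined value = 2 XOR 4 = 6.

6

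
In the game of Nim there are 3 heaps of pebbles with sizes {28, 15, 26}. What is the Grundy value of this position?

9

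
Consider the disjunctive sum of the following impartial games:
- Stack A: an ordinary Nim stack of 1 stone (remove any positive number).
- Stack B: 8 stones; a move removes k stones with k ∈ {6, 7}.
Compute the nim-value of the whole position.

Stack A is a plain Nim stack of size 1, so its Grundy value is 1.
For stack B, compute g(0), g(1), … with moves {6, 7}:
g(0) = mex{} = 0
g(1) = mex{} = 0
g(2) = mex{} = 0
g(3) = mex{} = 0
g(4) = mex{} = 0
g(5) = mex{} = 0
g(6) = mex{0} = 1
g(7) = mex{0} = 1
g(8) = mex{0} = 1
So g(8) = 1.
The value of a disjunctive sum is the nim-sum of the parts.
Combined value = 1 XOR 1 = 0.

0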